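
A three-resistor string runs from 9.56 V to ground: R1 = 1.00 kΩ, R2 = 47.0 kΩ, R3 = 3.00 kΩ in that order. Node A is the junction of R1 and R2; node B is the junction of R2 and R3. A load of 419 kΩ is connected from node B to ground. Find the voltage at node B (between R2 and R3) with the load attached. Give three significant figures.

V ≈ 0.559 V

At node B, R3 is in parallel with the load: R3‖R_L = 2.979 kΩ.
Below node A the resistance is R2 + (R3‖R_L) = 49.98 kΩ, so V_A = 9.56 × 49.98/50.98 = 9.372 V.
Then V_B = V_A × (R3‖R_L)/(R2 + R3‖R_L) = 9.372 × 2.979/49.98 = 0.559 V.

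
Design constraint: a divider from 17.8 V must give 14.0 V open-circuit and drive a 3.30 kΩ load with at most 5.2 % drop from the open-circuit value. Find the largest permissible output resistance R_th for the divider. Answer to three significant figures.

R_th ≤ 181 Ω

Loading drop = R_th/(R_th + R_L) ≤ 0.0520, so R_th ≤ R_L · ε/(1−ε) = 3.30 kΩ × 0.0520/0.9480 = 181 Ω.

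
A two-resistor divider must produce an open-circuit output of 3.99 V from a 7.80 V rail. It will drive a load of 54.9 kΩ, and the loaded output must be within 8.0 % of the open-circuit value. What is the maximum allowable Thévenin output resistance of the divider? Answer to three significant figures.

Loading drop = R_th/(R_th + R_L) ≤ 0.0800, so R_th ≤ R_L · ε/(1−ε) = 54.9 kΩ × 0.0800/0.9200 = 4.77 kΩ.

R_th ≤ 4.77 kΩ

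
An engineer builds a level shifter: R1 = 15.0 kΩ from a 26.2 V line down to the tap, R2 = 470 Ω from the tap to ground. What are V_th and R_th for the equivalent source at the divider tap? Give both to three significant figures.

V_th is the open-circuit tap voltage: 26.2 × 470/(15000 + 470) = 0.796 V.
With the supply zeroed, R1 and R2 appear in parallel from the tap: R_th = R1‖R2 = (15000 × 470)/15470 = 456 Ω.

V_th = 0.796 V, R_th = 456 Ω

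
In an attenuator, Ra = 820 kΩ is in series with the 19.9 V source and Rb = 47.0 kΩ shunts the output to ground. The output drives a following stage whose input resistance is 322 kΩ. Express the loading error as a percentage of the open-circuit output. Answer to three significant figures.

12.1 %

The divider's output (Thévenin) resistance is Ra‖Rb = 44.45 kΩ.
Fractional drop under load = R_th/(R_th + R_L) = 44.45 / (44.45 + 322) = 0.1213.
So the output falls by 12.1 %.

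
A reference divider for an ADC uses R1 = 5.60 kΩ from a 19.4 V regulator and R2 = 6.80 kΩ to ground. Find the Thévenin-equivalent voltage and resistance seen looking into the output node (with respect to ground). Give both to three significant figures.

V_th is the open-circuit tap voltage: 19.4 × 6.80/(5.60 + 6.80) = 10.6 V.
With the supply zeroed, R1 and R2 appear in parallel from the tap: R_th = R1‖R2 = (5.60 × 6.80)/12.40 = 3.07 kΩ.

V_th = 10.6 V, R_th = 3.07 kΩ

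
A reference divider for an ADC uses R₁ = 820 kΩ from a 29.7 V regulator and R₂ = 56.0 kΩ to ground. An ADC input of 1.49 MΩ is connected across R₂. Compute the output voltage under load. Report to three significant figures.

V_out ≈ 1.83 V

The load sits in parallel with R₂: R₂‖R_L = (56.0 × 1490) / (56.0 + 1490) = 53.97 kΩ.
V_out = 29.7 × 53.97 / (820 + 53.97) = 29.7 × 53.97/874.0 = 1.83 V.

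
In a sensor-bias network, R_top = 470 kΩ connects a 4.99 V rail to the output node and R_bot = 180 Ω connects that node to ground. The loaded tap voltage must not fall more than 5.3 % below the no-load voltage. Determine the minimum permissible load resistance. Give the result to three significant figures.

Output resistance R_th = R_top‖R_bot = (470000 × 180)/470200 = 179.9 Ω.
The fractional drop is R_th/(R_th + R_L); requiring this ≤ 0.0530 gives R_L ≥ R_th(1/0.0530 − 1) = 179.9 × 17.87 = 3.21 kΩ.

R_L(min) ≈ 3.21 kΩ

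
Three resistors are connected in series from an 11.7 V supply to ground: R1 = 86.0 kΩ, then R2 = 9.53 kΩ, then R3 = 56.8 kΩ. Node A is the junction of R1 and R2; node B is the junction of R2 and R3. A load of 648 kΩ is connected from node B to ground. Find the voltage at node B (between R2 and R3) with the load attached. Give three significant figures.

At node B, R3 is in parallel with the load: R3‖R_L = 52.22 kΩ.
Below node A the resistance is R2 + (R3‖R_L) = 61.75 kΩ, so V_A = 11.7 × 61.75/147.8 = 4.890 V.
Then V_B = V_A × (R3‖R_L)/(R2 + R3‖R_L) = 4.890 × 52.22/61.75 = 4.14 V.

V ≈ 4.14 V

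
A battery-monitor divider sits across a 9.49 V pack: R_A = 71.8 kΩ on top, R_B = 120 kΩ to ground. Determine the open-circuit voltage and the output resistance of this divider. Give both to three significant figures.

V_th is the open-circuit tap voltage: 9.49 × 120/(71.8 + 120) = 5.94 V.
With the supply zeroed, R_A and R_B appear in parallel from the tap: R_th = R_A‖R_B = (71.8 × 120)/191.8 = 44.9 kΩ.

V_th = 5.94 V, R_th = 44.9 kΩ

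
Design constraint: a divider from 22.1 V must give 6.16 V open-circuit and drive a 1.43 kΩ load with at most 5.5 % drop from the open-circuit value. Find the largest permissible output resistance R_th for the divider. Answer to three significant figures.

R_th ≤ 83.2 Ω

Loading drop = R_th/(R_th + R_L) ≤ 0.0550, so R_th ≤ R_L · ε/(1−ε) = 1.43 kΩ × 0.0550/0.9450 = 83.2 Ω.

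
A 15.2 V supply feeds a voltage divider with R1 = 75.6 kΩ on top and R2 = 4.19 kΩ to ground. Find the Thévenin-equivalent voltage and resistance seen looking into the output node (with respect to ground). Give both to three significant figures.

V_th is the open-circuit tap voltage: 15.2 × 4.19/(75.6 + 4.19) = 0.798 V.
With the supply zeroed, R1 and R2 appear in parallel from the tap: R_th = R1‖R2 = (75.6 × 4.19)/79.79 = 3.97 kΩ.

V_th = 0.798 V, R_th = 3.97 kΩ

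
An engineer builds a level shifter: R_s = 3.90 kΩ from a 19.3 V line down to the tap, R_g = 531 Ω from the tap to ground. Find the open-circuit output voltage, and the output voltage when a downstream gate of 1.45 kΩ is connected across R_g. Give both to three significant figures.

Open-circuit: V = 19.3 × 531/(3900 + 531) = 2.31 V.
With the load, R_g becomes R_g‖R_L = 388.7 Ω, so V = 19.3 × 388.7/4289 = 1.75 V.

Unloaded: 2.31 V; loaded: 1.75 V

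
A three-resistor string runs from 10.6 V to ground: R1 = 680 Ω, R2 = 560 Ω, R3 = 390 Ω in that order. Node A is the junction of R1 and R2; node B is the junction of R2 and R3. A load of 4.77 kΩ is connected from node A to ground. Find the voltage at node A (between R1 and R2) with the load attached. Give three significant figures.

Below node A the series string R2+R3 = 950.0 Ω sits in parallel with the 4770 Ω load: 792.2 Ω.
V_A = 10.6 × 792.2/(680 + 792.2) = 5.70 V.

V ≈ 5.70 V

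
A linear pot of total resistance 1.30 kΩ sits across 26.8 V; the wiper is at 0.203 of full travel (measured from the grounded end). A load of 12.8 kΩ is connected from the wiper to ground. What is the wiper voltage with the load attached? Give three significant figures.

The wiper splits the pot into (1−α)R = 1036 Ω above and αR = 263.9 Ω below.
Lower section ‖ load = 258.6 Ω.
V_wiper = 26.8 × 258.6/(1036 + 258.6) = 5.35 V.

V ≈ 5.35 V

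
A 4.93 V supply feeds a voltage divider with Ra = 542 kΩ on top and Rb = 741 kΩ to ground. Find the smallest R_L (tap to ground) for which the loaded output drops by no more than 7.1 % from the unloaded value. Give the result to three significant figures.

Output resistance R_th = Ra‖Rb = (542 × 741)/1283 = 313.0 kΩ.
The fractional drop is R_th/(R_th + R_L); requiring this ≤ 0.0710 gives R_L ≥ R_th(1/0.0710 − 1) = 313.0 × 13.08 = 4.10 MΩ.

R_L(min) ≈ 4.10 MΩ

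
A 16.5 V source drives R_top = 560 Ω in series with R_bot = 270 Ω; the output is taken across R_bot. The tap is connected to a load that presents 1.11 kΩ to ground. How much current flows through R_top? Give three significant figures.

R_bot‖R_L = 217.2 Ω, so the source sees R_top + R_bot‖R_L = 777.2 Ω.
I = 16.5 V / 777.2 Ω = 21.2 mA.

I ≈ 21.2 mA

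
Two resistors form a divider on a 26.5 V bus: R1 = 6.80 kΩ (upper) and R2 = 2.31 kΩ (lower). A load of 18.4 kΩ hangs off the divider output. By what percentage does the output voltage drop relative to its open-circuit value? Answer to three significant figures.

8.57 %

Unloaded V = 26.5 × 2.31/9.110 = 6.7195 V.
Loaded: R2‖R_L = 2.052 kΩ, giving V = 26.5 × 2.052/8.852 = 6.1438 V.
Drop = (6.7195 − 6.1438) / 6.7195 = 8.57 %.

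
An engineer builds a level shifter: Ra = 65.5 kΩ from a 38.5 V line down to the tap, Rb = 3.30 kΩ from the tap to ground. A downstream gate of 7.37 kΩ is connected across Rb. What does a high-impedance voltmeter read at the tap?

The load sits in parallel with Rb: Rb‖R_L = (3.30 × 7.37) / (3.30 + 7.37) = 2.279 kΩ.
V_out = 38.5 × 2.279 / (65.5 + 2.279) = 38.5 × 2.279/67.78 = 1.29 V.

V_out ≈ 1.29 V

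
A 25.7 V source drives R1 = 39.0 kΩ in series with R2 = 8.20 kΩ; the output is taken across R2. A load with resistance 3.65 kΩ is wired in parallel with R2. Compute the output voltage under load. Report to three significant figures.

The load sits in parallel with R2: R2‖R_L = (8.20 × 3.65) / (8.20 + 3.65) = 2.526 kΩ.
V_out = 25.7 × 2.526 / (39.0 + 2.526) = 25.7 × 2.526/41.53 = 1.56 V.

V_out ≈ 1.56 V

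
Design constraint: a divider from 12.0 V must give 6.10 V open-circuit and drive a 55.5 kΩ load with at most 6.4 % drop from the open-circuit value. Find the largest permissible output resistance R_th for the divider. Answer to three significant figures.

Loading drop = R_th/(R_th + R_L) ≤ 0.0640, so R_th ≤ R_L · ε/(1−ε) = 55.5 kΩ × 0.0640/0.9360 = 3.79 kΩ.

R_th ≤ 3.79 kΩ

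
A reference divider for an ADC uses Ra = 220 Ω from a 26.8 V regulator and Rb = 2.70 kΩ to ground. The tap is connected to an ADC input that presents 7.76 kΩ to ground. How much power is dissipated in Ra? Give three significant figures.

Total resistance from the source is Ra + (Rb‖R_L) = 2223 Ω, so I = 26.8/2223 Ω = 12.06 mA.
P = I²·Ra = (12.06 mA)² × 220 Ω = 32.0 mW.

P ≈ 32.0 mW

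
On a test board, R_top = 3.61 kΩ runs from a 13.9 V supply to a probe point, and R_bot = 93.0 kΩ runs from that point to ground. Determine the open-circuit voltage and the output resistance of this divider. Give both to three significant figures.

V_th is the open-circuit tap voltage: 13.9 × 93.0/(3.61 + 93.0) = 13.4 V.
With the supply zeroed, R_top and R_bot appear in parallel from the tap: R_th = R_top‖R_bot = (3.61 × 93.0)/96.61 = 3.48 kΩ.

V_th = 13.4 V, R_th = 3.48 kΩ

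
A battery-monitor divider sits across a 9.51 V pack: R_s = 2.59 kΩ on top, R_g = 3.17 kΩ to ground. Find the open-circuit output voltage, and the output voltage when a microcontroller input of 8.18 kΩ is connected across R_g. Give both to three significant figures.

Unloaded: 5.23 V; loaded: 4.46 V

Open-circuit: V = 9.51 × 3.17/(2.59 + 3.17) = 5.23 V.
With the load, R_g becomes R_g‖R_L = 2.285 kΩ, so V = 9.51 × 2.285/4.875 = 4.46 V.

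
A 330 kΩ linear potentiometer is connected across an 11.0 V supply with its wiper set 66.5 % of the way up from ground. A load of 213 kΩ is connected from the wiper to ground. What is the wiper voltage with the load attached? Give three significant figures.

V ≈ 5.44 V

The wiper splits the pot into (1−α)R = 110.5 kΩ above and αR = 219.4 kΩ below.
Lower section ‖ load = 108.1 kΩ.
V_wiper = 11.0 × 108.1/(110.5 + 108.1) = 5.44 V.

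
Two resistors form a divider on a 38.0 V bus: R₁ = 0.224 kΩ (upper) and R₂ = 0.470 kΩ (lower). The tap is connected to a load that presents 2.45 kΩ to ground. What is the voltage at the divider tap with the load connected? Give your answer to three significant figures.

V_out ≈ 24.2 V

The load sits in parallel with R₂: R₂‖R_L = (470 × 2450) / (470 + 2450) = 394.3 Ω.
V_out = 38.0 × 394.3 / (224 + 394.3) = 38.0 × 394.3/618.3 = 24.2 V.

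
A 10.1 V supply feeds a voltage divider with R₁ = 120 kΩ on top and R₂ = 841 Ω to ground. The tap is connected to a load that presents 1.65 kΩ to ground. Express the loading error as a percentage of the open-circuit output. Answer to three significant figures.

The divider's output (Thévenin) resistance is R₁‖R₂ = 835.1 Ω.
Fractional drop under load = R_th/(R_th + R_L) = 835.1 / (835.1 + 1650) = 0.3361.
So the output falls by 33.6 %.

33.6 %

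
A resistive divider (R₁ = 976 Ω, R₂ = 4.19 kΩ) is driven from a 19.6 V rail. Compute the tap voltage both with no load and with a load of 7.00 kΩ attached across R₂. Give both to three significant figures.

Open-circuit: V = 19.6 × 4190/(976 + 4190) = 15.9 V.
With the load, R₂ becomes R₂‖R_L = 2621 Ω, so V = 19.6 × 2621/3597 = 14.3 V.

Unloaded: 15.9 V; loaded: 14.3 V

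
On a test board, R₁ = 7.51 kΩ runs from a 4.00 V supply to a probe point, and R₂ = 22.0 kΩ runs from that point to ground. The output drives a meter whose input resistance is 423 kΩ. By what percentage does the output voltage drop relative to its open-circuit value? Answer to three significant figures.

1.31 %

The divider's output (Thévenin) resistance is R₁‖R₂ = 5.599 kΩ.
Fractional drop under load = R_th/(R_th + R_L) = 5.599 / (5.599 + 423) = 0.01306.
So the output falls by 1.31 %.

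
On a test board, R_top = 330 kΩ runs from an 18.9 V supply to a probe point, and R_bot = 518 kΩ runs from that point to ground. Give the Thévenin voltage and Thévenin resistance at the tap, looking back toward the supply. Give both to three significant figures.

V_th = 11.5 V, R_th = 202 kΩ

V_th is the open-circuit tap voltage: 18.9 × 518/(330 + 518) = 11.5 V.
With the supply zeroed, R_top and R_bot appear in parallel from the tap: R_th = R_top‖R_bot = (330 × 518)/848.0 = 202 kΩ.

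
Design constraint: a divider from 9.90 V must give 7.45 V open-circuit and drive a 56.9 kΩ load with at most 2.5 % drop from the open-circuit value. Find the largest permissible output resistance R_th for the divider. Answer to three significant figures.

R_th ≤ 1.46 kΩ

Loading drop = R_th/(R_th + R_L) ≤ 0.0250, so R_th ≤ R_L · ε/(1−ε) = 56.9 kΩ × 0.0250/0.9750 = 1.46 kΩ.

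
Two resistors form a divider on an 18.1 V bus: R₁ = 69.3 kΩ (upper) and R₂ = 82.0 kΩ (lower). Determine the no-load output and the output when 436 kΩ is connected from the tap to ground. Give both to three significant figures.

Open-circuit: V = 18.1 × 82.0/(69.3 + 82.0) = 9.81 V.
With the load, R₂ becomes R₂‖R_L = 69.02 kΩ, so V = 18.1 × 69.02/138.3 = 9.03 V.

Unloaded: 9.81 V; loaded: 9.03 V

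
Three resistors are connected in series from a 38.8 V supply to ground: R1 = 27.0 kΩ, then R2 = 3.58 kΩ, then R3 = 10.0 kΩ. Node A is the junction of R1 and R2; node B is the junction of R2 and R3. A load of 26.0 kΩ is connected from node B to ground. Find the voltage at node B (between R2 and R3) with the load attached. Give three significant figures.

V ≈ 7.41 V

At node B, R3 is in parallel with the load: R3‖R_L = 7.222 kΩ.
Below node A the resistance is R2 + (R3‖R_L) = 10.80 kΩ, so V_A = 38.8 × 10.80/37.80 = 11.09 V.
Then V_B = V_A × (R3‖R_L)/(R2 + R3‖R_L) = 11.09 × 7.222/10.80 = 7.41 V.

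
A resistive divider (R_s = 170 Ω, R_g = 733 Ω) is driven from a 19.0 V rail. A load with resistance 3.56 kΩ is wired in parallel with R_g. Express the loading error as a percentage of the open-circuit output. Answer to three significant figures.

The divider's output (Thévenin) resistance is R_s‖R_g = 138.0 Ω.
Fractional drop under load = R_th/(R_th + R_L) = 138.0 / (138.0 + 3560) = 0.03732.
So the output falls by 3.73 %.

3.73 %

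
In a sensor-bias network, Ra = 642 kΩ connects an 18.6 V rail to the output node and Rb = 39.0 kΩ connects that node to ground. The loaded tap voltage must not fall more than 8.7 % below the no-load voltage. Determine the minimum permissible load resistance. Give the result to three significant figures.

Output resistance R_th = Ra‖Rb = (642 × 39.0)/681.0 = 36.77 kΩ.
The fractional drop is R_th/(R_th + R_L); requiring this ≤ 0.0870 gives R_L ≥ R_th(1/0.0870 − 1) = 36.77 × 10.49 = 386 kΩ.

R_L(min) ≈ 386 kΩ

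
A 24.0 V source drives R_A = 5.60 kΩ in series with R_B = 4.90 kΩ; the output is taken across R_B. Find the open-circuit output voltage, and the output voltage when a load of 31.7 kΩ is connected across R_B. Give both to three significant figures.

Open-circuit: V = 24.0 × 4.90/(5.60 + 4.90) = 11.2 V.
With the load, R_B becomes R_B‖R_L = 4.244 kΩ, so V = 24.0 × 4.244/9.844 = 10.3 V.

Unloaded: 11.2 V; loaded: 10.3 V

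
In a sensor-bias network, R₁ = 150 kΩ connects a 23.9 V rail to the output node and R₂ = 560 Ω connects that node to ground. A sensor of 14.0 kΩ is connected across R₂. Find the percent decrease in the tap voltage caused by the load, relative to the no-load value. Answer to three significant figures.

The divider's output (Thévenin) resistance is R₁‖R₂ = 557.9 Ω.
Fractional drop under load = R_th/(R_th + R_L) = 557.9 / (557.9 + 14000) = 0.03832.
So the output falls by 3.83 %.

3.83 %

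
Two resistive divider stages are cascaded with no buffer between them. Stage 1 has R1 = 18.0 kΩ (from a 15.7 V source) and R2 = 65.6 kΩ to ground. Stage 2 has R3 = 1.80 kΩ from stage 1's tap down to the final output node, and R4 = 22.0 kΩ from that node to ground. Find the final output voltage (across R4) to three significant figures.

V_out ≈ 7.15 V

Stage 2 presents R3+R4 = 23.80 kΩ as a load on stage 1's tap.
Stage 1's lower leg becomes R2‖(R3+R4) = 17.46 kΩ, so V_mid = 15.7 × 17.46/35.46 = 7.731 V.
Stage 2 is itself unloaded: V_out = V_mid × R4/(R3+R4) = 7.731 × 22.0/23.80 = 7.15 V.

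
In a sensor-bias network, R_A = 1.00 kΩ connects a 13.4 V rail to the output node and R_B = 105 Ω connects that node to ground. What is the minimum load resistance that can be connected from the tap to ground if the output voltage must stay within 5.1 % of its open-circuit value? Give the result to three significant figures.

Output resistance R_th = R_A‖R_B = (1000 × 105)/1105 = 95.02 Ω.
The fractional drop is R_th/(R_th + R_L); requiring this ≤ 0.0510 gives R_L ≥ R_th(1/0.0510 − 1) = 95.02 × 18.61 = 1.77 kΩ.

R_L(min) ≈ 1.77 kΩ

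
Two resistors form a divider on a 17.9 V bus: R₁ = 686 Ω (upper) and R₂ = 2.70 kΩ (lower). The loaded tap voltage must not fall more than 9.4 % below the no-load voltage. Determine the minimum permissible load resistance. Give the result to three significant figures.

Output resistance R_th = R₁‖R₂ = (686 × 2700)/3386 = 547.0 Ω.
The fractional drop is R_th/(R_th + R_L); requiring this ≤ 0.0940 gives R_L ≥ R_th(1/0.0940 − 1) = 547.0 × 9.638 = 5.27 kΩ.

R_L(min) ≈ 5.27 kΩ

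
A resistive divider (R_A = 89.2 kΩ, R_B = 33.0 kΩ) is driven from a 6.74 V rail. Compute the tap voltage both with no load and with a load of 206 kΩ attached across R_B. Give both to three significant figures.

Open-circuit: V = 6.74 × 33.0/(89.2 + 33.0) = 1.82 V.
With the load, R_B becomes R_B‖R_L = 28.44 kΩ, so V = 6.74 × 28.44/117.6 = 1.63 V.

Unloaded: 1.82 V; loaded: 1.63 V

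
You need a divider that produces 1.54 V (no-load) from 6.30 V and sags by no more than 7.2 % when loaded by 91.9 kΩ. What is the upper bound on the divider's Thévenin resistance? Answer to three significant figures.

Loading drop = R_th/(R_th + R_L) ≤ 0.0720, so R_th ≤ R_L · ε/(1−ε) = 91.9 kΩ × 0.0720/0.9280 = 7.13 kΩ.
(Any R1, R2 with R2/(R1+R2) = 0.244 and R1‖R2 ≤ 7.13 kΩ will meet the spec.)

R_th ≤ 7.13 kΩ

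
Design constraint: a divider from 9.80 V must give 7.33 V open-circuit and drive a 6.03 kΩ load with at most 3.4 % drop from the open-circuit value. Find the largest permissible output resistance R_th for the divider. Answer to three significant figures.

Loading drop = R_th/(R_th + R_L) ≤ 0.0340, so R_th ≤ R_L · ε/(1−ε) = 6.03 kΩ × 0.0340/0.9660 = 212 Ω.

R_th ≤ 212 Ω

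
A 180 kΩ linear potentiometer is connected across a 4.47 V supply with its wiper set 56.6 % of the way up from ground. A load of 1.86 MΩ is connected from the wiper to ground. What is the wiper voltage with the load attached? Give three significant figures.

V ≈ 2.47 V

The wiper splits the pot into (1−α)R = 78.12 kΩ above and αR = 101.9 kΩ below.
Lower section ‖ load = 96.59 kΩ.
V_wiper = 4.47 × 96.59/(78.12 + 96.59) = 2.47 V.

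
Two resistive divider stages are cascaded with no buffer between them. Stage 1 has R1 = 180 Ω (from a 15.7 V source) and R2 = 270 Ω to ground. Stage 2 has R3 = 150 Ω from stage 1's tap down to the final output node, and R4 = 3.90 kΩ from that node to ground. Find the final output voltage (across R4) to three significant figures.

V_out ≈ 8.84 V

Stage 2 presents R3+R4 = 4050 Ω as a load on stage 1's tap.
Stage 1's lower leg becomes R2‖(R3+R4) = 253.1 Ω, so V_mid = 15.7 × 253.1/433.1 = 9.175 V.
Stage 2 is itself unloaded: V_out = V_mid × R4/(R3+R4) = 9.175 × 3900/4050 = 8.84 V.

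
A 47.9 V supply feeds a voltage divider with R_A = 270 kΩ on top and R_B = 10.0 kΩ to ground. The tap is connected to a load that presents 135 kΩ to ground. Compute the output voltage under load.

V_out ≈ 1.60 V

The load sits in parallel with R_B: R_B‖R_L = (10.0 × 135) / (10.0 + 135) = 9.310 kΩ.
V_out = 47.9 × 9.310 / (270 + 9.310) = 47.9 × 9.310/279.3 = 1.60 V.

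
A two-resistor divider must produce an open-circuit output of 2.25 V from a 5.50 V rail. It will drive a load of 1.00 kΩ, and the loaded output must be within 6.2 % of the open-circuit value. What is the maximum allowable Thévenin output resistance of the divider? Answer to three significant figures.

R_th ≤ 66.1 Ω

Loading drop = R_th/(R_th + R_L) ≤ 0.0620, so R_th ≤ R_L · ε/(1−ε) = 1.00 kΩ × 0.0620/0.9380 = 66.1 Ω.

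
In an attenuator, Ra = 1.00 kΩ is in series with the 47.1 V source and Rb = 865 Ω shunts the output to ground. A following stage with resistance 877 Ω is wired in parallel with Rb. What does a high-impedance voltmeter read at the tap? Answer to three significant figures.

The load sits in parallel with Rb: Rb‖R_L = (865 × 877) / (865 + 877) = 435.5 Ω.
V_out = 47.1 × 435.5 / (1000 + 435.5) = 47.1 × 435.5/1435 = 14.3 V.

V_out ≈ 14.3 V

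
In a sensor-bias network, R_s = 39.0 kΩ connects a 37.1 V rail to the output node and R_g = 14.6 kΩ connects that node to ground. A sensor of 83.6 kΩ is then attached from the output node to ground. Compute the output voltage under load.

The load sits in parallel with R_g: R_g‖R_L = (14.6 × 83.6) / (14.6 + 83.6) = 12.43 kΩ.
V_out = 37.1 × 12.43 / (39.0 + 12.43) = 37.1 × 12.43/51.43 = 8.97 V.
(Unloaded it would have been 10.1 V.)

V_out ≈ 8.97 V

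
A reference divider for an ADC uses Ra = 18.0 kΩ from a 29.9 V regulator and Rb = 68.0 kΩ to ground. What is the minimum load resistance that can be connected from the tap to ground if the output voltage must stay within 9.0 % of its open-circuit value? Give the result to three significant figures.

Output resistance R_th = Ra‖Rb = (18.0 × 68.0)/86.00 = 14.23 kΩ.
The fractional drop is R_th/(R_th + R_L); requiring this ≤ 0.0900 gives R_L ≥ R_th(1/0.0900 − 1) = 14.23 × 10.11 = 144 kΩ.

R_L(min) ≈ 144 kΩ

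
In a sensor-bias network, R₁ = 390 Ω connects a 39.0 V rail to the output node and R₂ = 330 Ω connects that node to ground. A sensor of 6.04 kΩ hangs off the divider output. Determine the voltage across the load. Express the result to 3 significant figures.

V_out ≈ 17.4 V

The load sits in parallel with R₂: R₂‖R_L = (330 × 6040) / (330 + 6040) = 312.9 Ω.
V_out = 39.0 × 312.9 / (390 + 312.9) = 39.0 × 312.9/702.9 = 17.4 V.
(Unloaded it would have been 17.9 V.)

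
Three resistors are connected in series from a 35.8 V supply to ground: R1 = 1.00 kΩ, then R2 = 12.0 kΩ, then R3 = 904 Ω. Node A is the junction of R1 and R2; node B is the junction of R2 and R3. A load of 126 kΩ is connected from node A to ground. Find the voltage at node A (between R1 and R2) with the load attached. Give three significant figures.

V ≈ 33.0 V

Below node A the series string R2+R3 = 12900 Ω sits in parallel with the 126000 Ω load: 11710 Ω.
V_A = 35.8 × 11710/(1000 + 11710) = 33.0 V.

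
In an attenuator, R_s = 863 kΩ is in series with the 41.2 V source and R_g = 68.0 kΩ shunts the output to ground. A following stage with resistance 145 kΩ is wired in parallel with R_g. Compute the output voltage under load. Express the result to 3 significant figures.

V_out ≈ 2.10 V

The load sits in parallel with R_g: R_g‖R_L = (68.0 × 145) / (68.0 + 145) = 46.29 kΩ.
V_out = 41.2 × 46.29 / (863 + 46.29) = 41.2 × 46.29/909.3 = 2.10 V.
(Unloaded it would have been 3.01 V.)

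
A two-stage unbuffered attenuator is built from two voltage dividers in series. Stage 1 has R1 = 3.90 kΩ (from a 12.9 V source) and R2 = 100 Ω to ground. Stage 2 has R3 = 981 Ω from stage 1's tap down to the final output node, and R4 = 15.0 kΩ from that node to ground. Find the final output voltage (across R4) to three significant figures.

V_out ≈ 0.301 V

Stage 2 presents R3+R4 = 15980 Ω as a load on stage 1's tap.
Stage 1's lower leg becomes R2‖(R3+R4) = 99.38 Ω, so V_mid = 12.9 × 99.38/3999 = 0.3205 V.
Stage 2 is itself unloaded: V_out = V_mid × R4/(R3+R4) = 0.3205 × 15000/15980 = 0.301 V.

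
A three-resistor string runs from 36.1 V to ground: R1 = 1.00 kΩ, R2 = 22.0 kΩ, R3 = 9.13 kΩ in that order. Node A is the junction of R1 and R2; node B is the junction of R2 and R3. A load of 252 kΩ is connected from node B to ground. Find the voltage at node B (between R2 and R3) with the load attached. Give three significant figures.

V ≈ 10.0 V

At node B, R3 is in parallel with the load: R3‖R_L = 8.811 kΩ.
Below node A the resistance is R2 + (R3‖R_L) = 30.81 kΩ, so V_A = 36.1 × 30.81/31.81 = 34.97 V.
Then V_B = V_A × (R3‖R_L)/(R2 + R3‖R_L) = 34.97 × 8.811/30.81 = 10.0 V.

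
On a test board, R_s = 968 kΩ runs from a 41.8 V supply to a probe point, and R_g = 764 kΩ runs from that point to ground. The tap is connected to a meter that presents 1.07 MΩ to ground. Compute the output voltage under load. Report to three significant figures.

V_out ≈ 13.2 V

The load sits in parallel with R_g: R_g‖R_L = (764 × 1070) / (764 + 1070) = 445.7 kΩ.
V_out = 41.8 × 445.7 / (968 + 445.7) = 41.8 × 445.7/1414 = 13.2 V.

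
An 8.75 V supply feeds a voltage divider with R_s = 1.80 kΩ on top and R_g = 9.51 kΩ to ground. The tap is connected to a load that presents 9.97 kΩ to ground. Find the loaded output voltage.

The load sits in parallel with R_g: R_g‖R_L = (9.51 × 9.97) / (9.51 + 9.97) = 4.867 kΩ.
V_out = 8.75 × 4.867 / (1.80 + 4.867) = 8.75 × 4.867/6.667 = 6.39 V.
(Unloaded it would have been 7.36 V.)

V_out ≈ 6.39 V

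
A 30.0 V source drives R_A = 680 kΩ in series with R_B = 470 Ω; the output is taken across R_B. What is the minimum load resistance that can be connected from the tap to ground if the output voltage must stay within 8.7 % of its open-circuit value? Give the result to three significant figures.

Output resistance R_th = R_A‖R_B = (680000 × 470)/680500 = 469.7 Ω.
The fractional drop is R_th/(R_th + R_L); requiring this ≤ 0.0870 gives R_L ≥ R_th(1/0.0870 − 1) = 469.7 × 10.49 = 4.93 kΩ.

R_L(min) ≈ 4.93 kΩ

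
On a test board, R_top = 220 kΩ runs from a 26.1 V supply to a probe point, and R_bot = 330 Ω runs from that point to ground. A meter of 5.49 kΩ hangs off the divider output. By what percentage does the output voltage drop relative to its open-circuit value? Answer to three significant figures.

The divider's output (Thévenin) resistance is R_top‖R_bot = 329.5 Ω.
Fractional drop under load = R_th/(R_th + R_L) = 329.5 / (329.5 + 5490) = 0.05662.
So the output falls by 5.66 %.

5.66 %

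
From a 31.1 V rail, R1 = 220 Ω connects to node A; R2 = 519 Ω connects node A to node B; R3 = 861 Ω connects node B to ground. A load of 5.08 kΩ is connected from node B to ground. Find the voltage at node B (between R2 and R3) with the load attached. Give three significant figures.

V ≈ 15.5 V

At node B, R3 is in parallel with the load: R3‖R_L = 736.2 Ω.
Below node A the resistance is R2 + (R3‖R_L) = 1255 Ω, so V_A = 31.1 × 1255/1475 = 26.46 V.
Then V_B = V_A × (R3‖R_L)/(R2 + R3‖R_L) = 26.46 × 736.2/1255 = 15.5 V.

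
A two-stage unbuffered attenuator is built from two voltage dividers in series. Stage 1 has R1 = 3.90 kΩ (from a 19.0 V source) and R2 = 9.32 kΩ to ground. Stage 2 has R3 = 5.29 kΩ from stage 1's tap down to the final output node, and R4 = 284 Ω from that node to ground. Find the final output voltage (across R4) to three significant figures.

V_out ≈ 0.457 V

Stage 2 presents R3+R4 = 5574 Ω as a load on stage 1's tap.
Stage 1's lower leg becomes R2‖(R3+R4) = 3488 Ω, so V_mid = 19.0 × 3488/7388 = 8.970 V.
Stage 2 is itself unloaded: V_out = V_mid × R4/(R3+R4) = 8.970 × 284/5574 = 0.457 V.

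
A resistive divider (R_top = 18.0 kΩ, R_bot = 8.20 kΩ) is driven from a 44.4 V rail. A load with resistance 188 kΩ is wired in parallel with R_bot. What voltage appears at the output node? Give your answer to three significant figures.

The load sits in parallel with R_bot: R_bot‖R_L = (8.20 × 188) / (8.20 + 188) = 7.857 kΩ.
V_out = 44.4 × 7.857 / (18.0 + 7.857) = 44.4 × 7.857/25.86 = 13.5 V.
(Unloaded it would have been 13.9 V.)

V_out ≈ 13.5 V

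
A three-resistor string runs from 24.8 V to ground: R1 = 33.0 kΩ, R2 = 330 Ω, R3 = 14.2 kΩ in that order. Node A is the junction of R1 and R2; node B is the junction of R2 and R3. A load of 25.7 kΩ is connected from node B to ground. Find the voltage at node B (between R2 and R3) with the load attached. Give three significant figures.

At node B, R3 is in parallel with the load: R3‖R_L = 9146 Ω.
Below node A the resistance is R2 + (R3‖R_L) = 9476 Ω, so V_A = 24.8 × 9476/42480 = 5.533 V.
Then V_B = V_A × (R3‖R_L)/(R2 + R3‖R_L) = 5.533 × 9146/9476 = 5.34 V.

V ≈ 5.34 V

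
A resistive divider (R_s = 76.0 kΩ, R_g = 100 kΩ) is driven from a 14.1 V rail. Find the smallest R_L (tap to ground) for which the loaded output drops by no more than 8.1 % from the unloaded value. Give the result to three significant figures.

R_L(min) ≈ 490 kΩ

Output resistance R_th = R_s‖R_g = (76.0 × 100)/176.0 = 43.18 kΩ.
The fractional drop is R_th/(R_th + R_L); requiring this ≤ 0.0810 gives R_L ≥ R_th(1/0.0810 − 1) = 43.18 × 11.35 = 490 kΩ.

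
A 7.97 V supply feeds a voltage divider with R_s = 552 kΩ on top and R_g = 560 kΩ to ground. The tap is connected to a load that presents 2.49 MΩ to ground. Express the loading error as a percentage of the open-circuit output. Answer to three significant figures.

10.0 %

Unloaded V = 7.97 × 560/1112 = 4.0137 V.
Loaded: R_g‖R_L = 457.2 kΩ, giving V = 7.97 × 457.2/1009 = 3.6106 V.
Drop = (4.0137 − 3.6106) / 4.0137 = 10.0 %.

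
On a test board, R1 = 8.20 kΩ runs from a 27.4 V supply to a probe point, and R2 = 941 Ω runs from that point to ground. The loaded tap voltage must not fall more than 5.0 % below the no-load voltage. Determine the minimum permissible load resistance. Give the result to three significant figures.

Output resistance R_th = R1‖R2 = (8200 × 941)/9141 = 844.1 Ω.
The fractional drop is R_th/(R_th + R_L); requiring this ≤ 0.0500 gives R_L ≥ R_th(1/0.0500 − 1) = 844.1 × 19.00 = 16.0 kΩ.

R_L(min) ≈ 16.0 kΩ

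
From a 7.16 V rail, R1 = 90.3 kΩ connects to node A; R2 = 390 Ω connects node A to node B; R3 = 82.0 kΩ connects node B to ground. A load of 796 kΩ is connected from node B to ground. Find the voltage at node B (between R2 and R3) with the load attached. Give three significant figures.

V ≈ 3.23 V

At node B, R3 is in parallel with the load: R3‖R_L = 74340 Ω.
Below node A the resistance is R2 + (R3‖R_L) = 74730 Ω, so V_A = 7.16 × 74730/165000 = 3.242 V.
Then V_B = V_A × (R3‖R_L)/(R2 + R3‖R_L) = 3.242 × 74340/74730 = 3.23 V.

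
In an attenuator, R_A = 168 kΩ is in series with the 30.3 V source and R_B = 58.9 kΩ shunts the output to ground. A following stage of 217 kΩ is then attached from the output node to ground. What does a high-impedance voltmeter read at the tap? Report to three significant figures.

The load sits in parallel with R_B: R_B‖R_L = (58.9 × 217) / (58.9 + 217) = 46.33 kΩ.
V_out = 30.3 × 46.33 / (168 + 46.33) = 30.3 × 46.33/214.3 = 6.55 V.

V_out ≈ 6.55 V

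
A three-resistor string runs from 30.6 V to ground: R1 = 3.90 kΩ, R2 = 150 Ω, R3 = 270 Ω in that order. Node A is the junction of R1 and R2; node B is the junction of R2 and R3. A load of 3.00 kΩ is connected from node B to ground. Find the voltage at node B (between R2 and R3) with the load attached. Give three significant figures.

At node B, R3 is in parallel with the load: R3‖R_L = 247.7 Ω.
Below node A the resistance is R2 + (R3‖R_L) = 397.7 Ω, so V_A = 30.6 × 397.7/4298 = 2.832 V.
Then V_B = V_A × (R3‖R_L)/(R2 + R3‖R_L) = 2.832 × 247.7/397.7 = 1.76 V.

V ≈ 1.76 V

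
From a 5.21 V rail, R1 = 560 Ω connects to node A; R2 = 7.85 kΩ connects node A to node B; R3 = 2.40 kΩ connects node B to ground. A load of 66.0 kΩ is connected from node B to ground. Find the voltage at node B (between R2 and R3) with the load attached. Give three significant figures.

At node B, R3 is in parallel with the load: R3‖R_L = 2316 Ω.
Below node A the resistance is R2 + (R3‖R_L) = 10170 Ω, so V_A = 5.21 × 10170/10730 = 4.938 V.
Then V_B = V_A × (R3‖R_L)/(R2 + R3‖R_L) = 4.938 × 2316/10170 = 1.12 V.

V ≈ 1.12 V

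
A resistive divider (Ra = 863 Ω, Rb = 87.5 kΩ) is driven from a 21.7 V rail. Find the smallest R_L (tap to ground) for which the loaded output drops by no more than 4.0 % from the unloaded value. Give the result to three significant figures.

Output resistance R_th = Ra‖Rb = (863 × 87500)/88360 = 854.6 Ω.
The fractional drop is R_th/(R_th + R_L); requiring this ≤ 0.0400 gives R_L ≥ R_th(1/0.0400 − 1) = 854.6 × 24.00 = 20.5 kΩ.

R_L(min) ≈ 20.5 kΩ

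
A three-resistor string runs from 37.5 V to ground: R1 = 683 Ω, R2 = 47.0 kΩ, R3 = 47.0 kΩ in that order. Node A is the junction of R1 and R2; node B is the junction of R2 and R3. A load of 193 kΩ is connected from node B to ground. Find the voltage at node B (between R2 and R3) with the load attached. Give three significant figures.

At node B, R3 is in parallel with the load: R3‖R_L = 37800 Ω.
Below node A the resistance is R2 + (R3‖R_L) = 84800 Ω, so V_A = 37.5 × 84800/85480 = 37.20 V.
Then V_B = V_A × (R3‖R_L)/(R2 + R3‖R_L) = 37.20 × 37800/84800 = 16.6 V.

V ≈ 16.6 V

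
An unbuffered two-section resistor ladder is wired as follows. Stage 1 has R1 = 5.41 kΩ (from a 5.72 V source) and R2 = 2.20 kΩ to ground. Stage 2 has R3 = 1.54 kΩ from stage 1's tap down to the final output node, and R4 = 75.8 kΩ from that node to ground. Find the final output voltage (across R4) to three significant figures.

Stage 2 presents R3+R4 = 77.34 kΩ as a load on stage 1's tap.
Stage 1's lower leg becomes R2‖(R3+R4) = 2.139 kΩ, so V_mid = 5.72 × 2.139/7.549 = 1.621 V.
Stage 2 is itself unloaded: V_out = V_mid × R4/(R3+R4) = 1.621 × 75.8/77.34 = 1.59 V.

V_out ≈ 1.59 V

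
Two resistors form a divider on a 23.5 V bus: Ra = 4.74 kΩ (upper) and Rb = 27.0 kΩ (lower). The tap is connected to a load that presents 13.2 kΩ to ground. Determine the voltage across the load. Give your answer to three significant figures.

The load sits in parallel with Rb: Rb‖R_L = (27.0 × 13.2) / (27.0 + 13.2) = 8.866 kΩ.
V_out = 23.5 × 8.866 / (4.74 + 8.866) = 23.5 × 8.866/13.61 = 15.3 V.

V_out ≈ 15.3 V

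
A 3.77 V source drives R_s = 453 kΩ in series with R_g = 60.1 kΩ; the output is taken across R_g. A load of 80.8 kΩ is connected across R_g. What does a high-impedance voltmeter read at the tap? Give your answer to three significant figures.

The load sits in parallel with R_g: R_g‖R_L = (60.1 × 80.8) / (60.1 + 80.8) = 34.46 kΩ.
V_out = 3.77 × 34.46 / (453 + 34.46) = 3.77 × 34.46/487.5 = 0.267 V.

V_out ≈ 0.267 V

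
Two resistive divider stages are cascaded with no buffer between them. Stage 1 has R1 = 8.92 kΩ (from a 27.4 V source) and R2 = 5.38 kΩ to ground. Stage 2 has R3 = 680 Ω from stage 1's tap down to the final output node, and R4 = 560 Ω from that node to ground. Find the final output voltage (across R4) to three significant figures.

V_out ≈ 1.26 V

Stage 2 presents R3+R4 = 1240 Ω as a load on stage 1's tap.
Stage 1's lower leg becomes R2‖(R3+R4) = 1008 Ω, so V_mid = 27.4 × 1008/9928 = 2.781 V.
Stage 2 is itself unloaded: V_out = V_mid × R4/(R3+R4) = 2.781 × 560/1240 = 1.26 V.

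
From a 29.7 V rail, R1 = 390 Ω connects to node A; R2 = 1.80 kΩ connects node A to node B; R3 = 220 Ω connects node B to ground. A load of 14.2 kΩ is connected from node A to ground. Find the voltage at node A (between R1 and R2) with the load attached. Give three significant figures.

Below node A the series string R2+R3 = 2020 Ω sits in parallel with the 14200 Ω load: 1768 Ω.
V_A = 29.7 × 1768/(390 + 1768) = 24.3 V.

V ≈ 24.3 V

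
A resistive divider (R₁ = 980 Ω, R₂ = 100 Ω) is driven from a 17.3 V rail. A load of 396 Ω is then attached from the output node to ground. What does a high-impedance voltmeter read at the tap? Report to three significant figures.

The load sits in parallel with R₂: R₂‖R_L = (100 × 396) / (100 + 396) = 79.84 Ω.
V_out = 17.3 × 79.84 / (980 + 79.84) = 17.3 × 79.84/1060 = 1.30 V.

V_out ≈ 1.30 V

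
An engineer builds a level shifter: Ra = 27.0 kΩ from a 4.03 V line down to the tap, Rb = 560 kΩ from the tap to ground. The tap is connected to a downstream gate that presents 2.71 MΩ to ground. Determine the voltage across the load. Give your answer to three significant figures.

V_out ≈ 3.81 V

The load sits in parallel with Rb: Rb‖R_L = (560 × 2710) / (560 + 2710) = 464.1 kΩ.
V_out = 4.03 × 464.1 / (27.0 + 464.1) = 4.03 × 464.1/491.1 = 3.81 V.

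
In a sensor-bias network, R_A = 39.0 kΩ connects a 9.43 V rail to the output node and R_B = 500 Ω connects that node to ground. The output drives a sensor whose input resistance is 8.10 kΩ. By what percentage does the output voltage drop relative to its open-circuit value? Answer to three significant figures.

The divider's output (Thévenin) resistance is R_A‖R_B = 493.7 Ω.
Fractional drop under load = R_th/(R_th + R_L) = 493.7 / (493.7 + 8100) = 0.05745.
So the output falls by 5.74 %.

5.74 %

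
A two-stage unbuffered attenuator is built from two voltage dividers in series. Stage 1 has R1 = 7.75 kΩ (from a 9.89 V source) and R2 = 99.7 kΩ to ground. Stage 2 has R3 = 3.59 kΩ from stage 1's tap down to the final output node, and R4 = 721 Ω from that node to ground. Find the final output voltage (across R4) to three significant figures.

V_out ≈ 0.575 V

Stage 2 presents R3+R4 = 4311 Ω as a load on stage 1's tap.
Stage 1's lower leg becomes R2‖(R3+R4) = 4132 Ω, so V_mid = 9.89 × 4132/11880 = 3.439 V.
Stage 2 is itself unloaded: V_out = V_mid × R4/(R3+R4) = 3.439 × 721/4311 = 0.575 V.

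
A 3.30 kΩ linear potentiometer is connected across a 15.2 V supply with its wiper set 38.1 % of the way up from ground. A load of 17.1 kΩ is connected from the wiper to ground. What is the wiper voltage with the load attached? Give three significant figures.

The wiper splits the pot into (1−α)R = 2.043 kΩ above and αR = 1.257 kΩ below.
Lower section ‖ load = 1.171 kΩ.
V_wiper = 15.2 × 1.171/(2.043 + 1.171) = 5.54 V.

V ≈ 5.54 V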